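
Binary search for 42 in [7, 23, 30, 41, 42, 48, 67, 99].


Step 1: lo=0, hi=7, mid=3, val=41
Step 2: lo=4, hi=7, mid=5, val=48
Step 3: lo=4, hi=4, mid=4, val=42

Found at index 4


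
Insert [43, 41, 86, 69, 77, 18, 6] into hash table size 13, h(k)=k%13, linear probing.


Insert 43: h=4 -> slot 4
Insert 41: h=2 -> slot 2
Insert 86: h=8 -> slot 8
Insert 69: h=4, 1 probes -> slot 5
Insert 77: h=12 -> slot 12
Insert 18: h=5, 1 probes -> slot 6
Insert 6: h=6, 1 probes -> slot 7

Table: [None, None, 41, None, 43, 69, 18, 6, 86, None, None, None, 77]


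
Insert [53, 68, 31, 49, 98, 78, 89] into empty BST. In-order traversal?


Insert 53: root
Insert 68: R from 53
Insert 31: L from 53
Insert 49: L from 53 -> R from 31
Insert 98: R from 53 -> R from 68
Insert 78: R from 53 -> R from 68 -> L from 98
Insert 89: R from 53 -> R from 68 -> L from 98 -> R from 78

In-order: [31, 49, 53, 68, 78, 89, 98]


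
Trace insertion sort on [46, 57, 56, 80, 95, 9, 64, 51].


Initial: [46, 57, 56, 80, 95, 9, 64, 51]
Insert 57: [46, 57, 56, 80, 95, 9, 64, 51]
Insert 56: [46, 56, 57, 80, 95, 9, 64, 51]
Insert 80: [46, 56, 57, 80, 95, 9, 64, 51]
Insert 95: [46, 56, 57, 80, 95, 9, 64, 51]
Insert 9: [9, 46, 56, 57, 80, 95, 64, 51]
Insert 64: [9, 46, 56, 57, 64, 80, 95, 51]
Insert 51: [9, 46, 51, 56, 57, 64, 80, 95]

Sorted: [9, 46, 51, 56, 57, 64, 80, 95]


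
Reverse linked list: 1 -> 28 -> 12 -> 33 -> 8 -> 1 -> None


Step 1: curr=1, set curr.next=prev(None) | reversed so far: 1
Step 2: curr=28, set curr.next=prev(1) | reversed so far: 28 -> 1
Step 3: curr=12, set curr.next=prev(28) | reversed so far: 12 -> 28 -> 1
Step 4: curr=33, set curr.next=prev(12) | reversed so far: 33 -> 12 -> 28 -> 1
Step 5: curr=8, set curr.next=prev(33) | reversed so far: 8 -> 33 -> 12 -> 28 -> 1
Step 6: curr=1, set curr.next=prev(8) | reversed so far: 1 -> 8 -> 33 -> 12 -> 28 -> 1

1 -> 8 -> 33 -> 12 -> 28 -> 1 -> None


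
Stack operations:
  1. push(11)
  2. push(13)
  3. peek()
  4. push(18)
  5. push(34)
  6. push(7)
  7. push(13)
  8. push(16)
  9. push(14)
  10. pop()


push(11) -> [11]
push(13) -> [11, 13]
peek()->13
push(18) -> [11, 13, 18]
push(34) -> [11, 13, 18, 34]
push(7) -> [11, 13, 18, 34, 7]
push(13) -> [11, 13, 18, 34, 7, 13]
push(16) -> [11, 13, 18, 34, 7, 13, 16]
push(14) -> [11, 13, 18, 34, 7, 13, 16, 14]
pop()->14, [11, 13, 18, 34, 7, 13, 16]

Final stack: [11, 13, 18, 34, 7, 13, 16]


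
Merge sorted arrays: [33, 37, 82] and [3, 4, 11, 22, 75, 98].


Take 3 from B
Take 4 from B
Take 11 from B
Take 22 from B
Take 33 from A
Take 37 from A
Take 75 from B
Take 82 from A

Merged: [3, 4, 11, 22, 33, 37, 75, 82, 98]


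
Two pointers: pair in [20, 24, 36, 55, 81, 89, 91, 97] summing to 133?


lo=0(20)+hi=7(97)=117
lo=1(24)+hi=7(97)=121
lo=2(36)+hi=7(97)=133

Yes: 36+97=133


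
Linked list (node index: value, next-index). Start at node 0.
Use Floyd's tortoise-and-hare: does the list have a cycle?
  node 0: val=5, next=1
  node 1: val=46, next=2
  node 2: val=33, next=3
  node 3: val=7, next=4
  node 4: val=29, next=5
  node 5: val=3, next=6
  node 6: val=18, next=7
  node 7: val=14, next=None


Floyd's tortoise (slow, +1) and hare (fast, +2):
  init: slow=0, fast=0
  step 1: slow=1, fast=2
  step 2: slow=2, fast=4
  step 3: slow=3, fast=6
  step 4: fast 6->7->None, no cycle

Cycle: no


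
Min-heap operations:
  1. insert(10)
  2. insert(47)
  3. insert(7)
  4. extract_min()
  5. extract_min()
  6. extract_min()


insert(10) -> [10]
insert(47) -> [10, 47]
insert(7) -> [7, 47, 10]
extract_min()->7, [10, 47]
extract_min()->10, [47]
extract_min()->47, []

Final heap: []


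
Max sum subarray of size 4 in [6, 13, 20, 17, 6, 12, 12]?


[0:4]: 56
[1:5]: 56
[2:6]: 55
[3:7]: 47

Max: 56 at [0:4]


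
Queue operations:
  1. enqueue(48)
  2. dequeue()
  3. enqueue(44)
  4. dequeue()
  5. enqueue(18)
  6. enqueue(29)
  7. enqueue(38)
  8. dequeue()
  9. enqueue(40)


enqueue(48) -> [48]
dequeue()->48, []
enqueue(44) -> [44]
dequeue()->44, []
enqueue(18) -> [18]
enqueue(29) -> [18, 29]
enqueue(38) -> [18, 29, 38]
dequeue()->18, [29, 38]
enqueue(40) -> [29, 38, 40]

Final queue: [29, 38, 40]


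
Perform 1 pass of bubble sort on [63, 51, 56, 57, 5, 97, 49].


Initial: [63, 51, 56, 57, 5, 97, 49]
Pass 1: [51, 56, 57, 5, 63, 49, 97] (5 swaps)

After 1 pass: [51, 56, 57, 5, 63, 49, 97]


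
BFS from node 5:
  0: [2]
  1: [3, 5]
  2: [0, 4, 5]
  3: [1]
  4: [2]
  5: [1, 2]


Visit 5, enqueue [1, 2]
Visit 1, enqueue [3]
Visit 2, enqueue [0, 4]
Visit 3, enqueue []
Visit 0, enqueue []
Visit 4, enqueue []

BFS order: [5, 1, 2, 3, 0, 4]


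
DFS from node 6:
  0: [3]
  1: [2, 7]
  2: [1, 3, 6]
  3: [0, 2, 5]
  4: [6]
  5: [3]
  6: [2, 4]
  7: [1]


Visit 6, push [4, 2]
Visit 2, push [3, 1]
Visit 1, push [7]
Visit 7, push []
Visit 3, push [5, 0]
Visit 0, push []
Visit 5, push []
Visit 4, push []

DFS order: [6, 2, 1, 7, 3, 0, 5, 4]


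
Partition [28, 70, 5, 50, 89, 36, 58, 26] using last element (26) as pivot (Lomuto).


Pivot: 26
  5 <= 26: swap -> [5, 70, 28, 50, 89, 36, 58, 26]
Place pivot at 1: [5, 26, 28, 50, 89, 36, 58, 70]

Partitioned: [5, 26, 28, 50, 89, 36, 58, 70]


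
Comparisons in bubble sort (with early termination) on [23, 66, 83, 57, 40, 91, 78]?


Algorithm: bubble sort (with early termination)
Input: [23, 66, 83, 57, 40, 91, 78]
Sorted: [23, 40, 57, 66, 78, 83, 91]

18


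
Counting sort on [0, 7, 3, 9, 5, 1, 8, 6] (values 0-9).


Input: [0, 7, 3, 9, 5, 1, 8, 6]
Counts: [1, 1, 0, 1, 0, 1, 1, 1, 1, 1]

Sorted: [0, 1, 3, 5, 6, 7, 8, 9]


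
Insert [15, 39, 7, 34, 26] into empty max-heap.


Insert 15: [15]
Insert 39: [39, 15]
Insert 7: [39, 15, 7]
Insert 34: [39, 34, 7, 15]
Insert 26: [39, 34, 7, 15, 26]

Final heap: [39, 34, 7, 15, 26]


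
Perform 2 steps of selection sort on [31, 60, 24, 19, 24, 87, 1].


Initial: [31, 60, 24, 19, 24, 87, 1]
Step 1: min=1 at 6
  Swap: [1, 60, 24, 19, 24, 87, 31]
Step 2: min=19 at 3
  Swap: [1, 19, 24, 60, 24, 87, 31]

After 2 steps: [1, 19, 24, 60, 24, 87, 31]


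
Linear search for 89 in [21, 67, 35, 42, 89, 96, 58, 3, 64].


i=0: 21!=89
i=1: 67!=89
i=2: 35!=89
i=3: 42!=89
i=4: 89==89 found!

Found at 4, 5 comps


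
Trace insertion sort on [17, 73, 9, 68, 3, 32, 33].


Initial: [17, 73, 9, 68, 3, 32, 33]
Insert 73: [17, 73, 9, 68, 3, 32, 33]
Insert 9: [9, 17, 73, 68, 3, 32, 33]
Insert 68: [9, 17, 68, 73, 3, 32, 33]
Insert 3: [3, 9, 17, 68, 73, 32, 33]
Insert 32: [3, 9, 17, 32, 68, 73, 33]
Insert 33: [3, 9, 17, 32, 33, 68, 73]

Sorted: [3, 9, 17, 32, 33, 68, 73]


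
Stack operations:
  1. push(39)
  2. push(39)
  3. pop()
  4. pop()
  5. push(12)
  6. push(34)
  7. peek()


push(39) -> [39]
push(39) -> [39, 39]
pop()->39, [39]
pop()->39, []
push(12) -> [12]
push(34) -> [12, 34]
peek()->34

Final stack: [12, 34]


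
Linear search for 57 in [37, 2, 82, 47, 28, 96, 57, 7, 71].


i=0: 37!=57
i=1: 2!=57
i=2: 82!=57
i=3: 47!=57
i=4: 28!=57
i=5: 96!=57
i=6: 57==57 found!

Found at 6, 7 comps


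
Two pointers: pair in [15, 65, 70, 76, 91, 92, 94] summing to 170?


lo=0(15)+hi=6(94)=109
lo=1(65)+hi=6(94)=159
lo=2(70)+hi=6(94)=164
lo=3(76)+hi=6(94)=170

Yes: 76+94=170


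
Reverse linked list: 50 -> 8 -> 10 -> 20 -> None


Step 1: curr=50, set curr.next=prev(None) | reversed so far: 50
Step 2: curr=8, set curr.next=prev(50) | reversed so far: 8 -> 50
Step 3: curr=10, set curr.next=prev(8) | reversed so far: 10 -> 8 -> 50
Step 4: curr=20, set curr.next=prev(10) | reversed so far: 20 -> 10 -> 8 -> 50

20 -> 10 -> 8 -> 50 -> None


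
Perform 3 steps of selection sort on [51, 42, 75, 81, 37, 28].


Initial: [51, 42, 75, 81, 37, 28]
Step 1: min=28 at 5
  Swap: [28, 42, 75, 81, 37, 51]
Step 2: min=37 at 4
  Swap: [28, 37, 75, 81, 42, 51]
Step 3: min=42 at 4
  Swap: [28, 37, 42, 81, 75, 51]

After 3 steps: [28, 37, 42, 81, 75, 51]


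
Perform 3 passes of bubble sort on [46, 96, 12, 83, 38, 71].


Initial: [46, 96, 12, 83, 38, 71]
Pass 1: [46, 12, 83, 38, 71, 96] (4 swaps)
Pass 2: [12, 46, 38, 71, 83, 96] (3 swaps)
Pass 3: [12, 38, 46, 71, 83, 96] (1 swaps)

After 3 passes: [12, 38, 46, 71, 83, 96]


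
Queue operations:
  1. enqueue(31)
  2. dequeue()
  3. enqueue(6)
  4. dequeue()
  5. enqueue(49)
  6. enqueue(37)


enqueue(31) -> [31]
dequeue()->31, []
enqueue(6) -> [6]
dequeue()->6, []
enqueue(49) -> [49]
enqueue(37) -> [49, 37]

Final queue: [49, 37]


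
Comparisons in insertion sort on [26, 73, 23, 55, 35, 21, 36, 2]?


Algorithm: insertion sort
Input: [26, 73, 23, 55, 35, 21, 36, 2]
Sorted: [2, 21, 23, 26, 35, 36, 55, 73]

23


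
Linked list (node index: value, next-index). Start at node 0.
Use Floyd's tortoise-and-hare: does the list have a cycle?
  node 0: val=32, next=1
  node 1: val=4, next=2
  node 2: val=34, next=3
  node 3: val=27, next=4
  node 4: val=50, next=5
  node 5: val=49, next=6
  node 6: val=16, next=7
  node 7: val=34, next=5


Floyd's tortoise (slow, +1) and hare (fast, +2):
  init: slow=0, fast=0
  step 1: slow=1, fast=2
  step 2: slow=2, fast=4
  step 3: slow=3, fast=6
  step 4: slow=4, fast=5
  step 5: slow=5, fast=7
  step 6: slow=6, fast=6
  slow == fast at node 6: cycle detected

Cycle: yes


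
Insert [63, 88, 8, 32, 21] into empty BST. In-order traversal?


Insert 63: root
Insert 88: R from 63
Insert 8: L from 63
Insert 32: L from 63 -> R from 8
Insert 21: L from 63 -> R from 8 -> L from 32

In-order: [8, 21, 32, 63, 88]


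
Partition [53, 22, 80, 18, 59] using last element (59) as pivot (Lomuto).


Pivot: 59
  53 <= 59: advance i (no swap)
  22 <= 59: advance i (no swap)
  18 <= 59: swap -> [53, 22, 18, 80, 59]
Place pivot at 3: [53, 22, 18, 59, 80]

Partitioned: [53, 22, 18, 59, 80]


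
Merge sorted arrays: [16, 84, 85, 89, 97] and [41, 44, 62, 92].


Take 16 from A
Take 41 from B
Take 44 from B
Take 62 from B
Take 84 from A
Take 85 from A
Take 89 from A
Take 92 from B

Merged: [16, 41, 44, 62, 84, 85, 89, 92, 97]


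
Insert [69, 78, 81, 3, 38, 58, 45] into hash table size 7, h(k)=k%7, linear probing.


Insert 69: h=6 -> slot 6
Insert 78: h=1 -> slot 1
Insert 81: h=4 -> slot 4
Insert 3: h=3 -> slot 3
Insert 38: h=3, 2 probes -> slot 5
Insert 58: h=2 -> slot 2
Insert 45: h=3, 4 probes -> slot 0

Table: [45, 78, 58, 3, 81, 38, 69]


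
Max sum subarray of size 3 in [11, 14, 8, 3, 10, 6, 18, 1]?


[0:3]: 33
[1:4]: 25
[2:5]: 21
[3:6]: 19
[4:7]: 34
[5:8]: 25

Max: 34 at [4:7]


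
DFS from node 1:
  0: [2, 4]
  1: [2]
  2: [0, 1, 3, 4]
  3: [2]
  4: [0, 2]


Visit 1, push [2]
Visit 2, push [4, 3, 0]
Visit 0, push [4]
Visit 4, push []
Visit 3, push []

DFS order: [1, 2, 0, 4, 3]


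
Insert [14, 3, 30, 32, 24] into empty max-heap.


Insert 14: [14]
Insert 3: [14, 3]
Insert 30: [30, 3, 14]
Insert 32: [32, 30, 14, 3]
Insert 24: [32, 30, 14, 3, 24]

Final heap: [32, 30, 14, 3, 24]


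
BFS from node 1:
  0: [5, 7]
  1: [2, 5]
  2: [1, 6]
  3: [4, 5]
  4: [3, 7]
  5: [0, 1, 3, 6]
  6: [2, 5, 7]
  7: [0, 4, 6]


Visit 1, enqueue [2, 5]
Visit 2, enqueue [6]
Visit 5, enqueue [0, 3]
Visit 6, enqueue [7]
Visit 0, enqueue []
Visit 3, enqueue [4]
Visit 7, enqueue []
Visit 4, enqueue []

BFS order: [1, 2, 5, 6, 0, 3, 7, 4]


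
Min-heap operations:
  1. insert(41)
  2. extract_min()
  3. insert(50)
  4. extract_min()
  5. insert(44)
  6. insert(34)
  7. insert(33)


insert(41) -> [41]
extract_min()->41, []
insert(50) -> [50]
extract_min()->50, []
insert(44) -> [44]
insert(34) -> [34, 44]
insert(33) -> [33, 44, 34]

Final heap: [33, 44, 34]


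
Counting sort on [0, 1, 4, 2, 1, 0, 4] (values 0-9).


Input: [0, 1, 4, 2, 1, 0, 4]
Counts: [2, 2, 1, 0, 2, 0, 0, 0, 0, 0]

Sorted: [0, 0, 1, 1, 2, 4, 4]


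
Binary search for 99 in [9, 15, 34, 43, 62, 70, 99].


Step 1: lo=0, hi=6, mid=3, val=43
Step 2: lo=4, hi=6, mid=5, val=70
Step 3: lo=6, hi=6, mid=6, val=99

Found at index 6


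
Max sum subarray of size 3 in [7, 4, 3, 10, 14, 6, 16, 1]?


[0:3]: 14
[1:4]: 17
[2:5]: 27
[3:6]: 30
[4:7]: 36
[5:8]: 23

Max: 36 at [4:7]


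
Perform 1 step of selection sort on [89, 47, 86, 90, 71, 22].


Initial: [89, 47, 86, 90, 71, 22]
Step 1: min=22 at 5
  Swap: [22, 47, 86, 90, 71, 89]

After 1 step: [22, 47, 86, 90, 71, 89]


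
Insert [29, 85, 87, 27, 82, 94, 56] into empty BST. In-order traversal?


Insert 29: root
Insert 85: R from 29
Insert 87: R from 29 -> R from 85
Insert 27: L from 29
Insert 82: R from 29 -> L from 85
Insert 94: R from 29 -> R from 85 -> R from 87
Insert 56: R from 29 -> L from 85 -> L from 82

In-order: [27, 29, 56, 82, 85, 87, 94]


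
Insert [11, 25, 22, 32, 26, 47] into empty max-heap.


Insert 11: [11]
Insert 25: [25, 11]
Insert 22: [25, 11, 22]
Insert 32: [32, 25, 22, 11]
Insert 26: [32, 26, 22, 11, 25]
Insert 47: [47, 26, 32, 11, 25, 22]

Final heap: [47, 26, 32, 11, 25, 22]


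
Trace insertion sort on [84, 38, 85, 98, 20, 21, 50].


Initial: [84, 38, 85, 98, 20, 21, 50]
Insert 38: [38, 84, 85, 98, 20, 21, 50]
Insert 85: [38, 84, 85, 98, 20, 21, 50]
Insert 98: [38, 84, 85, 98, 20, 21, 50]
Insert 20: [20, 38, 84, 85, 98, 21, 50]
Insert 21: [20, 21, 38, 84, 85, 98, 50]
Insert 50: [20, 21, 38, 50, 84, 85, 98]

Sorted: [20, 21, 38, 50, 84, 85, 98]


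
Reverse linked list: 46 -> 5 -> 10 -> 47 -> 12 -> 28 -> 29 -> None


Step 1: curr=46, set curr.next=prev(None) | reversed so far: 46
Step 2: curr=5, set curr.next=prev(46) | reversed so far: 5 -> 46
Step 3: curr=10, set curr.next=prev(5) | reversed so far: 10 -> 5 -> 46
Step 4: curr=47, set curr.next=prev(10) | reversed so far: 47 -> 10 -> 5 -> 46
Step 5: curr=12, set curr.next=prev(47) | reversed so far: 12 -> 47 -> 10 -> 5 -> 46
Step 6: curr=28, set curr.next=prev(12) | reversed so far: 28 -> 12 -> 47 -> 10 -> 5 -> 46
Step 7: curr=29, set curr.next=prev(28) | reversed so far: 29 -> 28 -> 12 -> 47 -> 10 -> 5 -> 46

29 -> 28 -> 12 -> 47 -> 10 -> 5 -> 46 -> None


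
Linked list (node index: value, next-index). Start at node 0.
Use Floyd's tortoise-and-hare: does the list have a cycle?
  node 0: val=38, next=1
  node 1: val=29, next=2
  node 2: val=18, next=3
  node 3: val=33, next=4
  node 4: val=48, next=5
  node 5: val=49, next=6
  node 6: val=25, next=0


Floyd's tortoise (slow, +1) and hare (fast, +2):
  init: slow=0, fast=0
  step 1: slow=1, fast=2
  step 2: slow=2, fast=4
  step 3: slow=3, fast=6
  step 4: slow=4, fast=1
  step 5: slow=5, fast=3
  step 6: slow=6, fast=5
  step 7: slow=0, fast=0
  slow == fast at node 0: cycle detected

Cycle: yes


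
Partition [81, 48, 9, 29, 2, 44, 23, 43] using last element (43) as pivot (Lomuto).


Pivot: 43
  9 <= 43: swap -> [9, 48, 81, 29, 2, 44, 23, 43]
  29 <= 43: swap -> [9, 29, 81, 48, 2, 44, 23, 43]
  2 <= 43: swap -> [9, 29, 2, 48, 81, 44, 23, 43]
  23 <= 43: swap -> [9, 29, 2, 23, 81, 44, 48, 43]
Place pivot at 4: [9, 29, 2, 23, 43, 44, 48, 81]

Partitioned: [9, 29, 2, 23, 43, 44, 48, 81]


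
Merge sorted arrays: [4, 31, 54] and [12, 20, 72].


Take 4 from A
Take 12 from B
Take 20 from B
Take 31 from A
Take 54 from A

Merged: [4, 12, 20, 31, 54, 72]


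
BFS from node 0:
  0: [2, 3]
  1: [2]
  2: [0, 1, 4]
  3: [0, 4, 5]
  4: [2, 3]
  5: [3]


Visit 0, enqueue [2, 3]
Visit 2, enqueue [1, 4]
Visit 3, enqueue [5]
Visit 1, enqueue []
Visit 4, enqueue []
Visit 5, enqueue []

BFS order: [0, 2, 3, 1, 4, 5]


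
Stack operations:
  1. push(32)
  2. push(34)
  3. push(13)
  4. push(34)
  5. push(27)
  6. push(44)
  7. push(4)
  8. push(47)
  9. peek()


push(32) -> [32]
push(34) -> [32, 34]
push(13) -> [32, 34, 13]
push(34) -> [32, 34, 13, 34]
push(27) -> [32, 34, 13, 34, 27]
push(44) -> [32, 34, 13, 34, 27, 44]
push(4) -> [32, 34, 13, 34, 27, 44, 4]
push(47) -> [32, 34, 13, 34, 27, 44, 4, 47]
peek()->47

Final stack: [32, 34, 13, 34, 27, 44, 4, 47]


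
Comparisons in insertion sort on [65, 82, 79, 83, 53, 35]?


Algorithm: insertion sort
Input: [65, 82, 79, 83, 53, 35]
Sorted: [35, 53, 65, 79, 82, 83]

13


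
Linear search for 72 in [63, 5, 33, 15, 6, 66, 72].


i=0: 63!=72
i=1: 5!=72
i=2: 33!=72
i=3: 15!=72
i=4: 6!=72
i=5: 66!=72
i=6: 72==72 found!

Found at 6, 7 comps


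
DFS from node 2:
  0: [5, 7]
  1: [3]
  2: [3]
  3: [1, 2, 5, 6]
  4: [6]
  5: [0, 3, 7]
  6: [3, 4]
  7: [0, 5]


Visit 2, push [3]
Visit 3, push [6, 5, 1]
Visit 1, push []
Visit 5, push [7, 0]
Visit 0, push [7]
Visit 7, push []
Visit 6, push [4]
Visit 4, push []

DFS order: [2, 3, 1, 5, 0, 7, 6, 4]


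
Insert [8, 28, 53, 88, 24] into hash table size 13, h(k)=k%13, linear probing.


Insert 8: h=8 -> slot 8
Insert 28: h=2 -> slot 2
Insert 53: h=1 -> slot 1
Insert 88: h=10 -> slot 10
Insert 24: h=11 -> slot 11

Table: [None, 53, 28, None, None, None, None, None, 8, None, 88, 24, None]


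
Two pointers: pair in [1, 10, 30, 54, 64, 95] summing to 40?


lo=0(1)+hi=5(95)=96
lo=0(1)+hi=4(64)=65
lo=0(1)+hi=3(54)=55
lo=0(1)+hi=2(30)=31
lo=1(10)+hi=2(30)=40

Yes: 10+30=40


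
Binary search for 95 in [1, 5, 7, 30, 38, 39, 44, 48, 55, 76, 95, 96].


Step 1: lo=0, hi=11, mid=5, val=39
Step 2: lo=6, hi=11, mid=8, val=55
Step 3: lo=9, hi=11, mid=10, val=95

Found at index 10


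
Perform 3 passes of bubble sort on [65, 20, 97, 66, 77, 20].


Initial: [65, 20, 97, 66, 77, 20]
Pass 1: [20, 65, 66, 77, 20, 97] (4 swaps)
Pass 2: [20, 65, 66, 20, 77, 97] (1 swaps)
Pass 3: [20, 65, 20, 66, 77, 97] (1 swaps)

After 3 passes: [20, 65, 20, 66, 77, 97]


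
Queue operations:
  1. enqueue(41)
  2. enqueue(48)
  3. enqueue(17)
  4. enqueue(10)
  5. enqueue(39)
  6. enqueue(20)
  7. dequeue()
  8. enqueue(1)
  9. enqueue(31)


enqueue(41) -> [41]
enqueue(48) -> [41, 48]
enqueue(17) -> [41, 48, 17]
enqueue(10) -> [41, 48, 17, 10]
enqueue(39) -> [41, 48, 17, 10, 39]
enqueue(20) -> [41, 48, 17, 10, 39, 20]
dequeue()->41, [48, 17, 10, 39, 20]
enqueue(1) -> [48, 17, 10, 39, 20, 1]
enqueue(31) -> [48, 17, 10, 39, 20, 1, 31]

Final queue: [48, 17, 10, 39, 20, 1, 31]


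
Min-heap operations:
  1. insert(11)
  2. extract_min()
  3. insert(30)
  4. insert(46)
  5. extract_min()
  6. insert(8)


insert(11) -> [11]
extract_min()->11, []
insert(30) -> [30]
insert(46) -> [30, 46]
extract_min()->30, [46]
insert(8) -> [8, 46]

Final heap: [8, 46]


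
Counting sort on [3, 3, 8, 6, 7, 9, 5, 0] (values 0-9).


Input: [3, 3, 8, 6, 7, 9, 5, 0]
Counts: [1, 0, 0, 2, 0, 1, 1, 1, 1, 1]

Sorted: [0, 3, 3, 5, 6, 7, 8, 9]


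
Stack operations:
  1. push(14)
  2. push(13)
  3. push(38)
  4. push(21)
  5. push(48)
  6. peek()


push(14) -> [14]
push(13) -> [14, 13]
push(38) -> [14, 13, 38]
push(21) -> [14, 13, 38, 21]
push(48) -> [14, 13, 38, 21, 48]
peek()->48

Final stack: [14, 13, 38, 21, 48]


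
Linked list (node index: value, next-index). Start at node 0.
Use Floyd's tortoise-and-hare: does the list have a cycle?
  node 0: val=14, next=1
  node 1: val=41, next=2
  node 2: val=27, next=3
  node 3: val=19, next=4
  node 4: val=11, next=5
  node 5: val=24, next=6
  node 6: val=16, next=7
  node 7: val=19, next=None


Floyd's tortoise (slow, +1) and hare (fast, +2):
  init: slow=0, fast=0
  step 1: slow=1, fast=2
  step 2: slow=2, fast=4
  step 3: slow=3, fast=6
  step 4: fast 6->7->None, no cycle

Cycle: no


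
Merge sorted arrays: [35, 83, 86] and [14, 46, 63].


Take 14 from B
Take 35 from A
Take 46 from B
Take 63 from B

Merged: [14, 35, 46, 63, 83, 86]


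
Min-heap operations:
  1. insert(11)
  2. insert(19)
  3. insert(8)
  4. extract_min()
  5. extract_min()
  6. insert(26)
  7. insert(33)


insert(11) -> [11]
insert(19) -> [11, 19]
insert(8) -> [8, 19, 11]
extract_min()->8, [11, 19]
extract_min()->11, [19]
insert(26) -> [19, 26]
insert(33) -> [19, 26, 33]

Final heap: [19, 26, 33]


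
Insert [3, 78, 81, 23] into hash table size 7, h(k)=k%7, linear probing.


Insert 3: h=3 -> slot 3
Insert 78: h=1 -> slot 1
Insert 81: h=4 -> slot 4
Insert 23: h=2 -> slot 2

Table: [None, 78, 23, 3, 81, None, None]


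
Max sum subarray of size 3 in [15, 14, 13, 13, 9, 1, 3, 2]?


[0:3]: 42
[1:4]: 40
[2:5]: 35
[3:6]: 23
[4:7]: 13
[5:8]: 6

Max: 42 at [0:3]


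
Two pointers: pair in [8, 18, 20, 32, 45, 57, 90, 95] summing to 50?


lo=0(8)+hi=7(95)=103
lo=0(8)+hi=6(90)=98
lo=0(8)+hi=5(57)=65
lo=0(8)+hi=4(45)=53
lo=0(8)+hi=3(32)=40
lo=1(18)+hi=3(32)=50

Yes: 18+32=50


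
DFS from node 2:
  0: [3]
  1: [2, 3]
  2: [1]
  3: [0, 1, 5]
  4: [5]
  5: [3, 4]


Visit 2, push [1]
Visit 1, push [3]
Visit 3, push [5, 0]
Visit 0, push []
Visit 5, push [4]
Visit 4, push []

DFS order: [2, 1, 3, 0, 5, 4]


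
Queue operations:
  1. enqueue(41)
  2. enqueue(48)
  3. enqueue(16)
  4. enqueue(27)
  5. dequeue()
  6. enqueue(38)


enqueue(41) -> [41]
enqueue(48) -> [41, 48]
enqueue(16) -> [41, 48, 16]
enqueue(27) -> [41, 48, 16, 27]
dequeue()->41, [48, 16, 27]
enqueue(38) -> [48, 16, 27, 38]

Final queue: [48, 16, 27, 38]


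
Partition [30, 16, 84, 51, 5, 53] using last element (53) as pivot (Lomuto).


Pivot: 53
  30 <= 53: advance i (no swap)
  16 <= 53: advance i (no swap)
  51 <= 53: swap -> [30, 16, 51, 84, 5, 53]
  5 <= 53: swap -> [30, 16, 51, 5, 84, 53]
Place pivot at 4: [30, 16, 51, 5, 53, 84]

Partitioned: [30, 16, 51, 5, 53, 84]


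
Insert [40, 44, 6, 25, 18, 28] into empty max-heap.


Insert 40: [40]
Insert 44: [44, 40]
Insert 6: [44, 40, 6]
Insert 25: [44, 40, 6, 25]
Insert 18: [44, 40, 6, 25, 18]
Insert 28: [44, 40, 28, 25, 18, 6]

Final heap: [44, 40, 28, 25, 18, 6]


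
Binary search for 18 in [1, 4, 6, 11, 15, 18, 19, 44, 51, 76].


Step 1: lo=0, hi=9, mid=4, val=15
Step 2: lo=5, hi=9, mid=7, val=44
Step 3: lo=5, hi=6, mid=5, val=18

Found at index 5


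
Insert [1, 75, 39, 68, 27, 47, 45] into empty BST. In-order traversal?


Insert 1: root
Insert 75: R from 1
Insert 39: R from 1 -> L from 75
Insert 68: R from 1 -> L from 75 -> R from 39
Insert 27: R from 1 -> L from 75 -> L from 39
Insert 47: R from 1 -> L from 75 -> R from 39 -> L from 68
Insert 45: R from 1 -> L from 75 -> R from 39 -> L from 68 -> L from 47

In-order: [1, 27, 39, 45, 47, 68, 75]


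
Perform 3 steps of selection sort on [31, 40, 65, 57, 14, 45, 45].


Initial: [31, 40, 65, 57, 14, 45, 45]
Step 1: min=14 at 4
  Swap: [14, 40, 65, 57, 31, 45, 45]
Step 2: min=31 at 4
  Swap: [14, 31, 65, 57, 40, 45, 45]
Step 3: min=40 at 4
  Swap: [14, 31, 40, 57, 65, 45, 45]

After 3 steps: [14, 31, 40, 57, 65, 45, 45]


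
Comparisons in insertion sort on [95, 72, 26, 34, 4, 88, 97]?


Algorithm: insertion sort
Input: [95, 72, 26, 34, 4, 88, 97]
Sorted: [4, 26, 34, 72, 88, 95, 97]

13


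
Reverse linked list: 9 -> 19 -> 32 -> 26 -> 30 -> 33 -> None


Step 1: curr=9, set curr.next=prev(None) | reversed so far: 9
Step 2: curr=19, set curr.next=prev(9) | reversed so far: 19 -> 9
Step 3: curr=32, set curr.next=prev(19) | reversed so far: 32 -> 19 -> 9
Step 4: curr=26, set curr.next=prev(32) | reversed so far: 26 -> 32 -> 19 -> 9
Step 5: curr=30, set curr.next=prev(26) | reversed so far: 30 -> 26 -> 32 -> 19 -> 9
Step 6: curr=33, set curr.next=prev(30) | reversed so far: 33 -> 30 -> 26 -> 32 -> 19 -> 9

33 -> 30 -> 26 -> 32 -> 19 -> 9 -> None


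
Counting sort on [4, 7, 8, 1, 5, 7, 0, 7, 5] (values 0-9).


Input: [4, 7, 8, 1, 5, 7, 0, 7, 5]
Counts: [1, 1, 0, 0, 1, 2, 0, 3, 1, 0]

Sorted: [0, 1, 4, 5, 5, 7, 7, 7, 8]


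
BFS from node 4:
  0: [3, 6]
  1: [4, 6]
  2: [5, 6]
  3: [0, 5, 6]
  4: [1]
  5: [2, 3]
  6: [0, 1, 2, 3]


Visit 4, enqueue [1]
Visit 1, enqueue [6]
Visit 6, enqueue [0, 2, 3]
Visit 0, enqueue []
Visit 2, enqueue [5]
Visit 3, enqueue []
Visit 5, enqueue []

BFS order: [4, 1, 6, 0, 2, 3, 5]


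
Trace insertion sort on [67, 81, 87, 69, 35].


Initial: [67, 81, 87, 69, 35]
Insert 81: [67, 81, 87, 69, 35]
Insert 87: [67, 81, 87, 69, 35]
Insert 69: [67, 69, 81, 87, 35]
Insert 35: [35, 67, 69, 81, 87]

Sorted: [35, 67, 69, 81, 87]


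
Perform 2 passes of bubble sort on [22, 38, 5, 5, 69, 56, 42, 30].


Initial: [22, 38, 5, 5, 69, 56, 42, 30]
Pass 1: [22, 5, 5, 38, 56, 42, 30, 69] (5 swaps)
Pass 2: [5, 5, 22, 38, 42, 30, 56, 69] (4 swaps)

After 2 passes: [5, 5, 22, 38, 42, 30, 56, 69]


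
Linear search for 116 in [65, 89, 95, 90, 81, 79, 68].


i=0: 65!=116
i=1: 89!=116
i=2: 95!=116
i=3: 90!=116
i=4: 81!=116
i=5: 79!=116
i=6: 68!=116

Not found, 7 comps


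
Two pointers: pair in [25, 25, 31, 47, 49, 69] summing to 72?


lo=0(25)+hi=5(69)=94
lo=0(25)+hi=4(49)=74
lo=0(25)+hi=3(47)=72

Yes: 25+47=72


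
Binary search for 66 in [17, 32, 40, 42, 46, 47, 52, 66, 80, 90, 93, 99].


Step 1: lo=0, hi=11, mid=5, val=47
Step 2: lo=6, hi=11, mid=8, val=80
Step 3: lo=6, hi=7, mid=6, val=52
Step 4: lo=7, hi=7, mid=7, val=66

Found at index 7


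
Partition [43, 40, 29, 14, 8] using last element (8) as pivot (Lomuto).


Pivot: 8
Place pivot at 0: [8, 40, 29, 14, 43]

Partitioned: [8, 40, 29, 14, 43]


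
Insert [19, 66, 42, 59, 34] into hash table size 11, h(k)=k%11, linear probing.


Insert 19: h=8 -> slot 8
Insert 66: h=0 -> slot 0
Insert 42: h=9 -> slot 9
Insert 59: h=4 -> slot 4
Insert 34: h=1 -> slot 1

Table: [66, 34, None, None, 59, None, None, None, 19, 42, None]


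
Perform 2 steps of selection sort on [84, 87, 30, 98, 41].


Initial: [84, 87, 30, 98, 41]
Step 1: min=30 at 2
  Swap: [30, 87, 84, 98, 41]
Step 2: min=41 at 4
  Swap: [30, 41, 84, 98, 87]

After 2 steps: [30, 41, 84, 98, 87]


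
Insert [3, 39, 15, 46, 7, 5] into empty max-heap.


Insert 3: [3]
Insert 39: [39, 3]
Insert 15: [39, 3, 15]
Insert 46: [46, 39, 15, 3]
Insert 7: [46, 39, 15, 3, 7]
Insert 5: [46, 39, 15, 3, 7, 5]

Final heap: [46, 39, 15, 3, 7, 5]


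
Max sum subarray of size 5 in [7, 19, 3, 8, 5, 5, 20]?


[0:5]: 42
[1:6]: 40
[2:7]: 41

Max: 42 at [0:5]


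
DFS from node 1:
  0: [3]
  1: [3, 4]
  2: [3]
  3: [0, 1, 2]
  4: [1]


Visit 1, push [4, 3]
Visit 3, push [2, 0]
Visit 0, push []
Visit 2, push []
Visit 4, push []

DFS order: [1, 3, 0, 2, 4]


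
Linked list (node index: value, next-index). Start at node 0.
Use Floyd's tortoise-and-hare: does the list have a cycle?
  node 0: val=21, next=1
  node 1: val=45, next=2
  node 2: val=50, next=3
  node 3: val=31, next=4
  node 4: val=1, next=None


Floyd's tortoise (slow, +1) and hare (fast, +2):
  init: slow=0, fast=0
  step 1: slow=1, fast=2
  step 2: slow=2, fast=4
  step 3: fast -> None, no cycle

Cycle: no


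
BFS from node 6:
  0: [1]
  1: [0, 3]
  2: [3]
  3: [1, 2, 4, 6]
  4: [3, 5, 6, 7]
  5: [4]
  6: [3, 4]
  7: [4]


Visit 6, enqueue [3, 4]
Visit 3, enqueue [1, 2]
Visit 4, enqueue [5, 7]
Visit 1, enqueue [0]
Visit 2, enqueue []
Visit 5, enqueue []
Visit 7, enqueue []
Visit 0, enqueue []

BFS order: [6, 3, 4, 1, 2, 5, 7, 0]


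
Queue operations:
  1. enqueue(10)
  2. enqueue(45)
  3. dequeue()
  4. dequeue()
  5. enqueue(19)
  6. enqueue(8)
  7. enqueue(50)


enqueue(10) -> [10]
enqueue(45) -> [10, 45]
dequeue()->10, [45]
dequeue()->45, []
enqueue(19) -> [19]
enqueue(8) -> [19, 8]
enqueue(50) -> [19, 8, 50]

Final queue: [19, 8, 50]


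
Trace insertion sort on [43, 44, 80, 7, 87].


Initial: [43, 44, 80, 7, 87]
Insert 44: [43, 44, 80, 7, 87]
Insert 80: [43, 44, 80, 7, 87]
Insert 7: [7, 43, 44, 80, 87]
Insert 87: [7, 43, 44, 80, 87]

Sorted: [7, 43, 44, 80, 87]


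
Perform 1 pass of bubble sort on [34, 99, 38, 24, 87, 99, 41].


Initial: [34, 99, 38, 24, 87, 99, 41]
Pass 1: [34, 38, 24, 87, 99, 41, 99] (4 swaps)

After 1 pass: [34, 38, 24, 87, 99, 41, 99]


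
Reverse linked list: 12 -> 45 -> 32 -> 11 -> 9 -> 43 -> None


Step 1: curr=12, set curr.next=prev(None) | reversed so far: 12
Step 2: curr=45, set curr.next=prev(12) | reversed so far: 45 -> 12
Step 3: curr=32, set curr.next=prev(45) | reversed so far: 32 -> 45 -> 12
Step 4: curr=11, set curr.next=prev(32) | reversed so far: 11 -> 32 -> 45 -> 12
Step 5: curr=9, set curr.next=prev(11) | reversed so far: 9 -> 11 -> 32 -> 45 -> 12
Step 6: curr=43, set curr.next=prev(9) | reversed so far: 43 -> 9 -> 11 -> 32 -> 45 -> 12

43 -> 9 -> 11 -> 32 -> 45 -> 12 -> None


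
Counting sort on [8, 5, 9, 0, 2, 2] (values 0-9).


Input: [8, 5, 9, 0, 2, 2]
Counts: [1, 0, 2, 0, 0, 1, 0, 0, 1, 1]

Sorted: [0, 2, 2, 5, 8, 9]


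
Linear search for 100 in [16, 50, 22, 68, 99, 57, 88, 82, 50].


i=0: 16!=100
i=1: 50!=100
i=2: 22!=100
i=3: 68!=100
i=4: 99!=100
i=5: 57!=100
i=6: 88!=100
i=7: 82!=100
i=8: 50!=100

Not found, 9 comps


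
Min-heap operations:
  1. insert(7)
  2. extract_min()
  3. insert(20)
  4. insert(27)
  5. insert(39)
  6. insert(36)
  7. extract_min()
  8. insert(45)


insert(7) -> [7]
extract_min()->7, []
insert(20) -> [20]
insert(27) -> [20, 27]
insert(39) -> [20, 27, 39]
insert(36) -> [20, 27, 39, 36]
extract_min()->20, [27, 36, 39]
insert(45) -> [27, 36, 39, 45]

Final heap: [27, 36, 39, 45]


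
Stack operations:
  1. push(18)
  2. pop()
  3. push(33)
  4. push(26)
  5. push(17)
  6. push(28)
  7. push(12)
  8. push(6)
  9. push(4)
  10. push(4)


push(18) -> [18]
pop()->18, []
push(33) -> [33]
push(26) -> [33, 26]
push(17) -> [33, 26, 17]
push(28) -> [33, 26, 17, 28]
push(12) -> [33, 26, 17, 28, 12]
push(6) -> [33, 26, 17, 28, 12, 6]
push(4) -> [33, 26, 17, 28, 12, 6, 4]
push(4) -> [33, 26, 17, 28, 12, 6, 4, 4]

Final stack: [33, 26, 17, 28, 12, 6, 4, 4]


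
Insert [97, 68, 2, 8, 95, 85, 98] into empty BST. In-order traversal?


Insert 97: root
Insert 68: L from 97
Insert 2: L from 97 -> L from 68
Insert 8: L from 97 -> L from 68 -> R from 2
Insert 95: L from 97 -> R from 68
Insert 85: L from 97 -> R from 68 -> L from 95
Insert 98: R from 97

In-order: [2, 8, 68, 85, 95, 97, 98]


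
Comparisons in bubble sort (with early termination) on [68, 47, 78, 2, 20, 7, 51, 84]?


Algorithm: bubble sort (with early termination)
Input: [68, 47, 78, 2, 20, 7, 51, 84]
Sorted: [2, 7, 20, 47, 51, 68, 78, 84]

25


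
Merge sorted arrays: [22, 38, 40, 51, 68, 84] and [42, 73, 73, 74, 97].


Take 22 from A
Take 38 from A
Take 40 from A
Take 42 from B
Take 51 from A
Take 68 from A
Take 73 from B
Take 73 from B
Take 74 from B
Take 84 from A

Merged: [22, 38, 40, 42, 51, 68, 73, 73, 74, 84, 97]


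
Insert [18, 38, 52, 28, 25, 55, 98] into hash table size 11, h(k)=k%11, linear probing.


Insert 18: h=7 -> slot 7
Insert 38: h=5 -> slot 5
Insert 52: h=8 -> slot 8
Insert 28: h=6 -> slot 6
Insert 25: h=3 -> slot 3
Insert 55: h=0 -> slot 0
Insert 98: h=10 -> slot 10

Table: [55, None, None, 25, None, 38, 28, 18, 52, None, 98]


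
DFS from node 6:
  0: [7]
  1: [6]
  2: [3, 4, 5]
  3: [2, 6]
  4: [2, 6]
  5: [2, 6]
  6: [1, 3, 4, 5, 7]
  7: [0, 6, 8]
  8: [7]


Visit 6, push [7, 5, 4, 3, 1]
Visit 1, push []
Visit 3, push [2]
Visit 2, push [5, 4]
Visit 4, push []
Visit 5, push []
Visit 7, push [8, 0]
Visit 0, push []
Visit 8, push []

DFS order: [6, 1, 3, 2, 4, 5, 7, 0, 8]


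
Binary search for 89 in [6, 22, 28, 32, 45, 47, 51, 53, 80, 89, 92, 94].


Step 1: lo=0, hi=11, mid=5, val=47
Step 2: lo=6, hi=11, mid=8, val=80
Step 3: lo=9, hi=11, mid=10, val=92
Step 4: lo=9, hi=9, mid=9, val=89

Found at index 9


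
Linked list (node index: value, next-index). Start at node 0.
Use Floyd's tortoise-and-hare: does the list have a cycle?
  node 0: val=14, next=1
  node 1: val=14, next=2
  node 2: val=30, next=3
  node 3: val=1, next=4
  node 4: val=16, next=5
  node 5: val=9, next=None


Floyd's tortoise (slow, +1) and hare (fast, +2):
  init: slow=0, fast=0
  step 1: slow=1, fast=2
  step 2: slow=2, fast=4
  step 3: fast 4->5->None, no cycle

Cycle: no


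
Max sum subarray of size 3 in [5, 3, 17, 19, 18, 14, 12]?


[0:3]: 25
[1:4]: 39
[2:5]: 54
[3:6]: 51
[4:7]: 44

Max: 54 at [2:5]


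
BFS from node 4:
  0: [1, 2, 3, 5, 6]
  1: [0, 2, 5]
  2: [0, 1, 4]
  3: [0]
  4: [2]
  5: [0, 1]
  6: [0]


Visit 4, enqueue [2]
Visit 2, enqueue [0, 1]
Visit 0, enqueue [3, 5, 6]
Visit 1, enqueue []
Visit 3, enqueue []
Visit 5, enqueue []
Visit 6, enqueue []

BFS order: [4, 2, 0, 1, 3, 5, 6]


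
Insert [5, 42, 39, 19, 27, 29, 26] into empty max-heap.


Insert 5: [5]
Insert 42: [42, 5]
Insert 39: [42, 5, 39]
Insert 19: [42, 19, 39, 5]
Insert 27: [42, 27, 39, 5, 19]
Insert 29: [42, 27, 39, 5, 19, 29]
Insert 26: [42, 27, 39, 5, 19, 29, 26]

Final heap: [42, 27, 39, 5, 19, 29, 26]


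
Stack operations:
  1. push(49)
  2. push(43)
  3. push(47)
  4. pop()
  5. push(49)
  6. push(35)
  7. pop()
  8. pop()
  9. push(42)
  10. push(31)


push(49) -> [49]
push(43) -> [49, 43]
push(47) -> [49, 43, 47]
pop()->47, [49, 43]
push(49) -> [49, 43, 49]
push(35) -> [49, 43, 49, 35]
pop()->35, [49, 43, 49]
pop()->49, [49, 43]
push(42) -> [49, 43, 42]
push(31) -> [49, 43, 42, 31]

Final stack: [49, 43, 42, 31]


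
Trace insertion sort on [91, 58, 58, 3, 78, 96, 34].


Initial: [91, 58, 58, 3, 78, 96, 34]
Insert 58: [58, 91, 58, 3, 78, 96, 34]
Insert 58: [58, 58, 91, 3, 78, 96, 34]
Insert 3: [3, 58, 58, 91, 78, 96, 34]
Insert 78: [3, 58, 58, 78, 91, 96, 34]
Insert 96: [3, 58, 58, 78, 91, 96, 34]
Insert 34: [3, 34, 58, 58, 78, 91, 96]

Sorted: [3, 34, 58, 58, 78, 91, 96]


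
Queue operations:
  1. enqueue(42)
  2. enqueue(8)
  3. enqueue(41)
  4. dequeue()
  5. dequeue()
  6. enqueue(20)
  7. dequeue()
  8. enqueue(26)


enqueue(42) -> [42]
enqueue(8) -> [42, 8]
enqueue(41) -> [42, 8, 41]
dequeue()->42, [8, 41]
dequeue()->8, [41]
enqueue(20) -> [41, 20]
dequeue()->41, [20]
enqueue(26) -> [20, 26]

Final queue: [20, 26]


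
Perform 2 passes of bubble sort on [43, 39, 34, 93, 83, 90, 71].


Initial: [43, 39, 34, 93, 83, 90, 71]
Pass 1: [39, 34, 43, 83, 90, 71, 93] (5 swaps)
Pass 2: [34, 39, 43, 83, 71, 90, 93] (2 swaps)

After 2 passes: [34, 39, 43, 83, 71, 90, 93]


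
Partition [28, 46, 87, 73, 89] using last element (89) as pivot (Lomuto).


Pivot: 89
  28 <= 89: advance i (no swap)
  46 <= 89: advance i (no swap)
  87 <= 89: advance i (no swap)
  73 <= 89: advance i (no swap)
Place pivot at 4: [28, 46, 87, 73, 89]

Partitioned: [28, 46, 87, 73, 89]


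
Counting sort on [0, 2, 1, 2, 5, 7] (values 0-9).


Input: [0, 2, 1, 2, 5, 7]
Counts: [1, 1, 2, 0, 0, 1, 0, 1, 0, 0]

Sorted: [0, 1, 2, 2, 5, 7]


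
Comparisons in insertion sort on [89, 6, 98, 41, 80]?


Algorithm: insertion sort
Input: [89, 6, 98, 41, 80]
Sorted: [6, 41, 80, 89, 98]

8


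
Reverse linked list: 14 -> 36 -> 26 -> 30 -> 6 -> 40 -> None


Step 1: curr=14, set curr.next=prev(None) | reversed so far: 14
Step 2: curr=36, set curr.next=prev(14) | reversed so far: 36 -> 14
Step 3: curr=26, set curr.next=prev(36) | reversed so far: 26 -> 36 -> 14
Step 4: curr=30, set curr.next=prev(26) | reversed so far: 30 -> 26 -> 36 -> 14
Step 5: curr=6, set curr.next=prev(30) | reversed so far: 6 -> 30 -> 26 -> 36 -> 14
Step 6: curr=40, set curr.next=prev(6) | reversed so far: 40 -> 6 -> 30 -> 26 -> 36 -> 14

40 -> 6 -> 30 -> 26 -> 36 -> 14 -> None


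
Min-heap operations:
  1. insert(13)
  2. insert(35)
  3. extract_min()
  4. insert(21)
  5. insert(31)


insert(13) -> [13]
insert(35) -> [13, 35]
extract_min()->13, [35]
insert(21) -> [21, 35]
insert(31) -> [21, 35, 31]

Final heap: [21, 35, 31]


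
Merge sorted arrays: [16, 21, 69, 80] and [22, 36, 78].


Take 16 from A
Take 21 from A
Take 22 from B
Take 36 from B
Take 69 from A
Take 78 from B

Merged: [16, 21, 22, 36, 69, 78, 80]


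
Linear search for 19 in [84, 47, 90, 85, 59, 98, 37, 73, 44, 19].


i=0: 84!=19
i=1: 47!=19
i=2: 90!=19
i=3: 85!=19
i=4: 59!=19
i=5: 98!=19
i=6: 37!=19
i=7: 73!=19
i=8: 44!=19
i=9: 19==19 found!

Found at 9, 10 comps


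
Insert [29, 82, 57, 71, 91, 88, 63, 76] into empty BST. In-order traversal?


Insert 29: root
Insert 82: R from 29
Insert 57: R from 29 -> L from 82
Insert 71: R from 29 -> L from 82 -> R from 57
Insert 91: R from 29 -> R from 82
Insert 88: R from 29 -> R from 82 -> L from 91
Insert 63: R from 29 -> L from 82 -> R from 57 -> L from 71
Insert 76: R from 29 -> L from 82 -> R from 57 -> R from 71

In-order: [29, 57, 63, 71, 76, 82, 88, 91]


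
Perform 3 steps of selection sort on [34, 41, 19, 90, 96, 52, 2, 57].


Initial: [34, 41, 19, 90, 96, 52, 2, 57]
Step 1: min=2 at 6
  Swap: [2, 41, 19, 90, 96, 52, 34, 57]
Step 2: min=19 at 2
  Swap: [2, 19, 41, 90, 96, 52, 34, 57]
Step 3: min=34 at 6
  Swap: [2, 19, 34, 90, 96, 52, 41, 57]

After 3 steps: [2, 19, 34, 90, 96, 52, 41, 57]


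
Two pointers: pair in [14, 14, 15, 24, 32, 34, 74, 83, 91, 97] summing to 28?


lo=0(14)+hi=9(97)=111
lo=0(14)+hi=8(91)=105
lo=0(14)+hi=7(83)=97
lo=0(14)+hi=6(74)=88
lo=0(14)+hi=5(34)=48
lo=0(14)+hi=4(32)=46
lo=0(14)+hi=3(24)=38
lo=0(14)+hi=2(15)=29
lo=0(14)+hi=1(14)=28

Yes: 14+14=28


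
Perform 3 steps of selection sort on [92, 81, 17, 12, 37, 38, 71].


Initial: [92, 81, 17, 12, 37, 38, 71]
Step 1: min=12 at 3
  Swap: [12, 81, 17, 92, 37, 38, 71]
Step 2: min=17 at 2
  Swap: [12, 17, 81, 92, 37, 38, 71]
Step 3: min=37 at 4
  Swap: [12, 17, 37, 92, 81, 38, 71]

After 3 steps: [12, 17, 37, 92, 81, 38, 71]


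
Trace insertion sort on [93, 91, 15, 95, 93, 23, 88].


Initial: [93, 91, 15, 95, 93, 23, 88]
Insert 91: [91, 93, 15, 95, 93, 23, 88]
Insert 15: [15, 91, 93, 95, 93, 23, 88]
Insert 95: [15, 91, 93, 95, 93, 23, 88]
Insert 93: [15, 91, 93, 93, 95, 23, 88]
Insert 23: [15, 23, 91, 93, 93, 95, 88]
Insert 88: [15, 23, 88, 91, 93, 93, 95]

Sorted: [15, 23, 88, 91, 93, 93, 95]


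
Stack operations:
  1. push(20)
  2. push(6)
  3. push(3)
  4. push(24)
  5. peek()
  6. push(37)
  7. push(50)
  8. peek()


push(20) -> [20]
push(6) -> [20, 6]
push(3) -> [20, 6, 3]
push(24) -> [20, 6, 3, 24]
peek()->24
push(37) -> [20, 6, 3, 24, 37]
push(50) -> [20, 6, 3, 24, 37, 50]
peek()->50

Final stack: [20, 6, 3, 24, 37, 50]


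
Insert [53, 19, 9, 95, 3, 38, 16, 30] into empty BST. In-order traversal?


Insert 53: root
Insert 19: L from 53
Insert 9: L from 53 -> L from 19
Insert 95: R from 53
Insert 3: L from 53 -> L from 19 -> L from 9
Insert 38: L from 53 -> R from 19
Insert 16: L from 53 -> L from 19 -> R from 9
Insert 30: L from 53 -> R from 19 -> L from 38

In-order: [3, 9, 16, 19, 30, 38, 53, 95]


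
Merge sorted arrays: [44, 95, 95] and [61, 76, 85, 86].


Take 44 from A
Take 61 from B
Take 76 from B
Take 85 from B
Take 86 from B

Merged: [44, 61, 76, 85, 86, 95, 95]


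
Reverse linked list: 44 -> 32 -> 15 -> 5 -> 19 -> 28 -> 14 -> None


Step 1: curr=44, set curr.next=prev(None) | reversed so far: 44
Step 2: curr=32, set curr.next=prev(44) | reversed so far: 32 -> 44
Step 3: curr=15, set curr.next=prev(32) | reversed so far: 15 -> 32 -> 44
Step 4: curr=5, set curr.next=prev(15) | reversed so far: 5 -> 15 -> 32 -> 44
Step 5: curr=19, set curr.next=prev(5) | reversed so far: 19 -> 5 -> 15 -> 32 -> 44
Step 6: curr=28, set curr.next=prev(19) | reversed so far: 28 -> 19 -> 5 -> 15 -> 32 -> 44
Step 7: curr=14, set curr.next=prev(28) | reversed so far: 14 -> 28 -> 19 -> 5 -> 15 -> 32 -> 44

14 -> 28 -> 19 -> 5 -> 15 -> 32 -> 44 -> None


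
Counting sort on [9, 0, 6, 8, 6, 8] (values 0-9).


Input: [9, 0, 6, 8, 6, 8]
Counts: [1, 0, 0, 0, 0, 0, 2, 0, 2, 1]

Sorted: [0, 6, 6, 8, 8, 9]


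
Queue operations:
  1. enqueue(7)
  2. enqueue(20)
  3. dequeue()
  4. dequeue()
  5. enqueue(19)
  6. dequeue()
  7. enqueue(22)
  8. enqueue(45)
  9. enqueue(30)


enqueue(7) -> [7]
enqueue(20) -> [7, 20]
dequeue()->7, [20]
dequeue()->20, []
enqueue(19) -> [19]
dequeue()->19, []
enqueue(22) -> [22]
enqueue(45) -> [22, 45]
enqueue(30) -> [22, 45, 30]

Final queue: [22, 45, 30]


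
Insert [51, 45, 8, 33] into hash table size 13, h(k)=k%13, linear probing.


Insert 51: h=12 -> slot 12
Insert 45: h=6 -> slot 6
Insert 8: h=8 -> slot 8
Insert 33: h=7 -> slot 7

Table: [None, None, None, None, None, None, 45, 33, 8, None, None, None, 51]


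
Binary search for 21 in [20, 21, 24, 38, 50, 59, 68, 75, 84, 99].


Step 1: lo=0, hi=9, mid=4, val=50
Step 2: lo=0, hi=3, mid=1, val=21

Found at index 1
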